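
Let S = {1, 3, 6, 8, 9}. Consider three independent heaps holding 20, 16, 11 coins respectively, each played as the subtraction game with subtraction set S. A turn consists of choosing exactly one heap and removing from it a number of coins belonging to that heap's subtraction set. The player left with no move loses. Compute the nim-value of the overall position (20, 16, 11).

All heaps use S = {1, 3, 6, 8, 9}:
G(0) = 0
G(1) = mex{0} = 1
G(2) = mex{1} = 0
G(3) = mex{0,0} = 1
G(4) = mex{1,1} = 0
G(5) = mex{0,0} = 1
G(6) = mex{1,1,0} = 2
G(7) = mex{2,0,1} = 3
G(8) = mex{3,1,0,0} = 2
G(9) = mex{2,2,1,1,0} = 3
G(10) = mex{3,3,0,0,1} = 2
G(11) = mex{2,2,1,1,0} = 3
G(12) = mex{3,3,2,0,1} = 4
G(13) = mex{4,2,3,1,0} = 5
G(14) = mex{5,3,2,2,1} = 0
G(15) = mex{0,4,3,3,2} = 1
G(16) = mex{1,5,2,2,3} = 0
G(17) = mex{0,0,3,3,2} = 1
G(18) = mex{1,1,4,2,3} = 0
G(19) = mex{0,0,5,3,2} = 1
G(20) = mex{1,1,0,4,3} = 2
Heap A: G(20) = 2.
Heap B: G(16) = 0.
Heap C: G(11) = 3.
Combined Grundy value = 2 ⊕ 0 ⊕ 3 = 1.

1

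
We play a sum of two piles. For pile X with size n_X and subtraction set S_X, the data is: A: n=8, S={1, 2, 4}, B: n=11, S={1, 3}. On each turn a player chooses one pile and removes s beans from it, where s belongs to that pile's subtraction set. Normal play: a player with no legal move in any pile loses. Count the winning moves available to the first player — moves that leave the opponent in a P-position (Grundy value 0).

2

Pile A, S = {1, 2, 4}:
G(0) = 0
G(1) = mex{0} = 1
G(2) = mex{1,0} = 2
G(3) = mex{2,1} = 0
G(4) = mex{0,2,0} = 1
G(5) = mex{1,0,1} = 2
G(6) = mex{2,1,2} = 0
G(7) = mex{0,2,0} = 1
G(8) = mex{1,0,1} = 2
G_A(8) = 2.
Pile B, S = {1, 3}:
G(0) = 0
G(1) = mex{0} = 1
G(2) = mex{1} = 0
G(3) = mex{0,0} = 1
G(4) = mex{1,1} = 0
G(5) = mex{0,0} = 1
G(6) = mex{1,1} = 0
G(7) = mex{0,0} = 1
G(8) = mex{1,1} = 0
G(9) = mex{0,0} = 1
G(10) = mex{1,1} = 0
G(11) = mex{0,0} = 1
G_B(11) = 1.
Combined Grundy value = 2 ⊕ 1 = 3.
A winning move leaves total XOR = 0, i.e. changes one component's Grundy value g to g ⊕ X where X is the current total.
Pile A: need g' = 2⊕3 = 1. Options: 8−1→G=1, 8−2→G=0, 8−4→G=1. Hits: 2.
Pile B: need g' = 1⊕3 = 2. Options: 11−1→G=0, 11−3→G=0. Hits: 0.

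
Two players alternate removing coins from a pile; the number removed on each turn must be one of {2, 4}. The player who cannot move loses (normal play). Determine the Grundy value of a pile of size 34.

2

n :  0  1  2  3  4  5  6  7  8  9 10 11 12 13 14 15 16 17 18 19 20 21 22 23 24 25 26 27 28 29 30 31 32 33 34
G :  0  0  1  1  2  2  0  0  1  1  2  2  0  0  1  1  2  2  0  0  1  1  2  2  0  0  1  1  2  2  0  0  1  1  2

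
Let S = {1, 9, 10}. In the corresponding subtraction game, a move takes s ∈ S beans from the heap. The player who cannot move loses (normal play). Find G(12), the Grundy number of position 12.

G(0) = 0
G(1) = mex{0} = 1
G(2) = mex{1} = 0
G(3) = mex{0} = 1
G(4) = mex{1} = 0
G(5) = mex{0} = 1
G(6) = mex{1} = 0
G(7) = mex{0} = 1
G(8) = mex{1} = 0
G(9) = mex{0,0} = 1
G(10) = mex{1,1,0} = 2
G(11) = mex{2,0,1} = 3
G(12) = mex{3,1,0} = 2

2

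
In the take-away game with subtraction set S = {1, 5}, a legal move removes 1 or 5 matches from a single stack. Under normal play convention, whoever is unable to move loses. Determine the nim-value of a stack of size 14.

0

G(0) = 0
G(1) = mex{0} = 1
G(2) = mex{1} = 0
G(3) = mex{0} = 1
G(4) = mex{1} = 0
G(5) = mex{0,0} = 1
G(6) = mex{1,1} = 0
G(7) = mex{0,0} = 1
G(8) = mex{1,1} = 0
G(9) = mex{0,0} = 1
G(10) = mex{1,1} = 0
G(11) = mex{0,0} = 1
G(12) = mex{1,1} = 0
G(13) = mex{0,0} = 1
G(14) = mex{1,1} = 0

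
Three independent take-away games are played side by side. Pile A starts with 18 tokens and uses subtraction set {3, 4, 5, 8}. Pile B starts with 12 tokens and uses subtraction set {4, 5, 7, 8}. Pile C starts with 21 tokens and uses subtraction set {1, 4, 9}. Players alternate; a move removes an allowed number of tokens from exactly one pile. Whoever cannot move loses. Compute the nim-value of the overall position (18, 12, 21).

3

Pile A, S = {3, 4, 5, 8}:
n :  0  1  2  3  4  5  6  7  8  9 10 11 12 13 14 15 16 17 18
G :  0  0  0  1  1  1  2  2  2  3  3  0  0  0  1  1  1  2  2
G_A(18) = 2.
Pile B, S = {4, 5, 7, 8}:
n :  0  1  2  3  4  5  6  7  8  9 10 11 12
G :  0  0  0  0  1  1  1  1  2  2  2  2  0
G_B(12) = 0.
Pile C, S = {1, 4, 9}:
n :  0  1  2  3  4  5  6  7  8  9 10 11 12 13 14 15 16 17 18 19 20 21
G :  0  1  0  1  2  0  1  0  1  2  0  1  0  1  2  0  1  0  1  2  0  1
G_C(21) = 1.
Combined Grundy value = 2 ⊕ 0 ⊕ 1 = 3.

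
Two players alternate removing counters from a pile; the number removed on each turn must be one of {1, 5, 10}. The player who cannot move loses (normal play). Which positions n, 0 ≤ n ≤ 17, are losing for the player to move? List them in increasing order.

0, 2, 4, 6, 8, 15, 17

G(0) = 0
G(1) = mex{0} = 1
G(2) = mex{1} = 0
G(3) = mex{0} = 1
G(4) = mex{1} = 0
G(5) = mex{0,0} = 1
G(6) = mex{1,1} = 0
G(7) = mex{0,0} = 1
G(8) = mex{1,1} = 0
G(9) = mex{0,0} = 1
G(10) = mex{1,1,0} = 2
G(11) = mex{2,0,1} = 3
G(12) = mex{3,1,0} = 2
G(13) = mex{2,0,1} = 3
G(14) = mex{3,1,0} = 2
G(15) = mex{2,2,1} = 0
G(16) = mex{0,3,0} = 1
G(17) = mex{1,2,1} = 0
P-positions are exactly the n with G(n) = 0.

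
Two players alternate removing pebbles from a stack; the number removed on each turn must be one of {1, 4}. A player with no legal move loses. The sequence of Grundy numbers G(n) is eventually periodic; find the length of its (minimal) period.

G(0) = 0
G(1) = mex{0} = 1
G(2) = mex{1} = 0
G(3) = mex{0} = 1
G(4) = mex{1,0} = 2
G(5) = mex{2,1} = 0
G(6) = mex{0,0} = 1
G(7) = mex{1,1} = 0
G(8) = mex{0,2} = 1
G(9) = mex{1,0} = 2
G(10) = mex{2,1} = 0
G(11) = mex{0,0} = 1
G(12) = mex{1,1} = 0
G(13) = mex{0,2} = 1
G(14) = mex{1,0} = 2
G(n+5) = G(n) holds for n = 0,…,3 (a full window of length max(S) = 4), so the sequence is purely periodic with period 5.

5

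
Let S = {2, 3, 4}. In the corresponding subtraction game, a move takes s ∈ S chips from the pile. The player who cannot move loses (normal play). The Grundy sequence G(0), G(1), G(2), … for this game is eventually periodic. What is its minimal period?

6

n :  0  1  2  3  4  5  6  7  8  9 10 11 12 13 14
G :  0  0  1  1  2  2  0  0  1  1  2  2  0  0  1
G(n+6) = G(n) holds for n = 0,…,3 (a full window of length max(S) = 4), so the sequence is purely periodic with period 6.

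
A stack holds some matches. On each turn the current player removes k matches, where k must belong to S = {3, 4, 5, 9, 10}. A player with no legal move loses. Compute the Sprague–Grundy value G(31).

1

n :  0  1  2  3  4  5  6  7  8  9 10 11 12 13 14 15 16 17 18 19 20 21 22 23 24 25 26 27 28 29 30 31
G :  0  0  0  1  1  1  2  2  0  3  3  1  4  2  0  0  0  1  1  1  2  2  0  3  3  1  4  2  0  0  0  1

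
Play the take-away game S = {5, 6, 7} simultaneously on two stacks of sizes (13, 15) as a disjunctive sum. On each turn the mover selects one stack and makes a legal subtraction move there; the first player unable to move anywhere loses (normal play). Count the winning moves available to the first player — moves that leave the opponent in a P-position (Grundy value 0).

0

All stacks use S = {5, 6, 7}:
G(0) = 0
G(1) = mex{} = 0
G(2) = mex{} = 0
G(3) = mex{} = 0
G(4) = mex{} = 0
G(5) = mex{0} = 1
G(6) = mex{0,0} = 1
G(7) = mex{0,0,0} = 1
G(8) = mex{0,0,0} = 1
G(9) = mex{0,0,0} = 1
G(10) = mex{1,0,0} = 2
G(11) = mex{1,1,0} = 2
G(12) = mex{1,1,1} = 0
G(13) = mex{1,1,1} = 0
G(14) = mex{1,1,1} = 0
G(15) = mex{2,1,1} = 0
Stack A: G(13) = 0.
Stack B: G(15) = 0.
Combined Grundy value = 0 ⊕ 0 = 0.
A winning move leaves total XOR = 0, i.e. changes one component's Grundy value g to g ⊕ X where X is the current total.
Stack A: target g' = 0⊕0 = 0, but every legal move changes the Grundy value (mex property), so 0 moves.
Stack B: target g' = 0⊕0 = 0, but every legal move changes the Grundy value (mex property), so 0 moves.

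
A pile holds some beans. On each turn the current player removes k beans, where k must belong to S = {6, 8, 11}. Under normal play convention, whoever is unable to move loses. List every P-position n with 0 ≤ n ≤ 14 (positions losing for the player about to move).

0, 1, 2, 3, 4, 5

n :  0  1  2  3  4  5  6  7  8  9 10 11 12 13 14
G :  0  0  0  0  0  0  1  1  1  1  1  1  2  2  2
P-positions are exactly the n with G(n) = 0.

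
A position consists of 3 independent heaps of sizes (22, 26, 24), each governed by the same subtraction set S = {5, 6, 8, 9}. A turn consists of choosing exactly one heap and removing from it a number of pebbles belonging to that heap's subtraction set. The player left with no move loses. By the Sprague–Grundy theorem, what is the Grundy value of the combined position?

1

All heaps use S = {5, 6, 8, 9}:
G(0) = 0
G(1) = mex{} = 0
G(2) = mex{} = 0
G(3) = mex{} = 0
G(4) = mex{} = 0
G(5) = mex{0} = 1
G(6) = mex{0,0} = 1
G(7) = mex{0,0} = 1
G(8) = mex{0,0,0} = 1
G(9) = mex{0,0,0,0} = 1
G(10) = mex{1,0,0,0} = 2
G(11) = mex{1,1,0,0} = 2
G(12) = mex{1,1,0,0} = 2
G(13) = mex{1,1,1,0} = 2
G(14) = mex{1,1,1,1} = 0
G(15) = mex{2,1,1,1} = 0
G(16) = mex{2,2,1,1} = 0
G(17) = mex{2,2,1,1} = 0
G(18) = mex{2,2,2,1} = 0
G(19) = mex{0,2,2,2} = 1
G(20) = mex{0,0,2,2} = 1
G(21) = mex{0,0,2,2} = 1
G(22) = mex{0,0,0,2} = 1
G(23) = mex{0,0,0,0} = 1
G(24) = mex{1,0,0,0} = 2
G(25) = mex{1,1,0,0} = 2
G(26) = mex{1,1,0,0} = 2
Heap A: G(22) = 1.
Heap B: G(26) = 2.
Heap C: G(24) = 2.
Combined Grundy value = 1 ⊕ 2 ⊕ 2 = 1.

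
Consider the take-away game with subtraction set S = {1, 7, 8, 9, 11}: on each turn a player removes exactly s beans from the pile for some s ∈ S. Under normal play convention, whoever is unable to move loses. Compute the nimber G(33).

1

G(0) = 0
G(1) = mex{0} = 1
G(2) = mex{1} = 0
G(3) = mex{0} = 1
G(4) = mex{1} = 0
G(5) = mex{0} = 1
G(6) = mex{1} = 0
G(7) = mex{0,0} = 1
G(8) = mex{1,1,0} = 2
G(9) = mex{2,0,1,0} = 3
G(10) = mex{3,1,0,1} = 2
G(11) = mex{2,0,1,0,0} = 3
G(12) = mex{3,1,0,1,1} = 2
G(13) = mex{2,0,1,0,0} = 3
G(14) = mex{3,1,0,1,1} = 2
G(15) = mex{2,2,1,0,0} = 3
G(16) = mex{3,3,2,1,1} = 0
G(17) = mex{0,2,3,2,0} = 1
G(18) = mex{1,3,2,3,1} = 0
G(19) = mex{0,2,3,2,2} = 1
G(20) = mex{1,3,2,3,3} = 0
G(21) = mex{0,2,3,2,2} = 1
G(22) = mex{1,3,2,3,3} = 0
G(23) = mex{0,0,3,2,2} = 1
G(24) = mex{1,1,0,3,3} = 2
G(25) = mex{2,0,1,0,2} = 3
G(26) = mex{3,1,0,1,3} = 2
G(27) = mex{2,0,1,0,0} = 3
G(28) = mex{3,1,0,1,1} = 2
G(29) = mex{2,0,1,0,0} = 3
G(30) = mex{3,1,0,1,1} = 2
G(31) = mex{2,2,1,0,0} = 3
G(32) = mex{3,3,2,1,1} = 0
G(33) = mex{0,2,3,2,0} = 1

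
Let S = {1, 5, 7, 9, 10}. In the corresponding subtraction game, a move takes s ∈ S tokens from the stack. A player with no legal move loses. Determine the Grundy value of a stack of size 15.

3

n :  0  1  2  3  4  5  6  7  8  9 10 11 12 13 14 15
G :  0  1  0  1  0  1  0  1  0  1  2  3  2  3  2  3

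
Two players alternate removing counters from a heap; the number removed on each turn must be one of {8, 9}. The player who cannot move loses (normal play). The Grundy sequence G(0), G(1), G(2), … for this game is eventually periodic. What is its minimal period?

G(0) = 0
G(1) = mex{} = 0
G(2) = mex{} = 0
G(3) = mex{} = 0
G(4) = mex{} = 0
G(5) = mex{} = 0
G(6) = mex{} = 0
G(7) = mex{} = 0
G(8) = mex{0} = 1
G(9) = mex{0,0} = 1
G(10) = mex{0,0} = 1
G(11) = mex{0,0} = 1
G(12) = mex{0,0} = 1
G(13) = mex{0,0} = 1
G(14) = mex{0,0} = 1
G(15) = mex{0,0} = 1
G(16) = mex{1,0} = 2
G(17) = mex{1,1} = 0
G(18) = mex{1,1} = 0
G(19) = mex{1,1} = 0
G(20) = mex{1,1} = 0
G(21) = mex{1,1} = 0
G(22) = mex{1,1} = 0
G(23) = mex{1,1} = 0
G(24) = mex{2,1} = 0
G(25) = mex{0,2} = 1
G(26) = mex{0,0} = 1
G(27) = mex{0,0} = 1
G(28) = mex{0,0} = 1
G(29) = mex{0,0} = 1
G(30) = mex{0,0} = 1
G(31) = mex{0,0} = 1
G(32) = mex{0,0} = 1
G(33) = mex{1,0} = 2
G(34) = mex{1,1} = 0
G(35) = mex{1,1} = 0
G(n+17) = G(n) holds for n = 0,…,8 (a full window of length max(S) = 9), so the sequence is purely periodic with period 17.

17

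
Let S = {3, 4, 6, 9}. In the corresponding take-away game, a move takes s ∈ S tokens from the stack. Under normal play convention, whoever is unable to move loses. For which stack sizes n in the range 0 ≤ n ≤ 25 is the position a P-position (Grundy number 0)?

G(0) = 0
G(1) = mex{} = 0
G(2) = mex{} = 0
G(3) = mex{0} = 1
G(4) = mex{0,0} = 1
G(5) = mex{0,0} = 1
G(6) = mex{1,0,0} = 2
G(7) = mex{1,1,0} = 2
G(8) = mex{1,1,0} = 2
G(9) = mex{2,1,1,0} = 3
G(10) = mex{2,2,1,0} = 3
G(11) = mex{2,2,1,0} = 3
G(12) = mex{3,2,2,1} = 0
G(13) = mex{3,3,2,1} = 0
G(14) = mex{3,3,2,1} = 0
G(15) = mex{0,3,3,2} = 1
G(16) = mex{0,0,3,2} = 1
G(17) = mex{0,0,3,2} = 1
G(18) = mex{1,0,0,3} = 2
G(19) = mex{1,1,0,3} = 2
G(20) = mex{1,1,0,3} = 2
G(21) = mex{2,1,1,0} = 3
G(22) = mex{2,2,1,0} = 3
G(23) = mex{2,2,1,0} = 3
G(24) = mex{3,2,2,1} = 0
G(25) = mex{3,3,2,1} = 0
P-positions are exactly the n with G(n) = 0.

0, 1, 2, 12, 13, 14, 24, 25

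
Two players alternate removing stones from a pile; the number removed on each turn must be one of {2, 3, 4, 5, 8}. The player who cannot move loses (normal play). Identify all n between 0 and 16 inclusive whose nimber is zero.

0, 1, 7, 13, 14

n :  0  1  2  3  4  5  6  7  8  9 10 11 12 13 14 15 16
G :  0  0  1  1  2  2  3  0  4  1  5  2  3  0  0  1  1
P-positions are exactly the n with G(n) = 0.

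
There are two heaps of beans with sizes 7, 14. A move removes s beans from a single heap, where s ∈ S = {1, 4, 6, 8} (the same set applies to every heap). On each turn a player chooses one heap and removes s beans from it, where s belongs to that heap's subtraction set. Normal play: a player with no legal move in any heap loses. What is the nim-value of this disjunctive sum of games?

All heaps use S = {1, 4, 6, 8}:
n :  0  1  2  3  4  5  6  7  8  9 10 11 12 13 14
G :  0  1  0  1  2  0  1  0  1  2  3  2  0  1  0
Heap A: G(7) = 0.
Heap B: G(14) = 0.
Combined Grundy value = 0 ⊕ 0 = 0.

0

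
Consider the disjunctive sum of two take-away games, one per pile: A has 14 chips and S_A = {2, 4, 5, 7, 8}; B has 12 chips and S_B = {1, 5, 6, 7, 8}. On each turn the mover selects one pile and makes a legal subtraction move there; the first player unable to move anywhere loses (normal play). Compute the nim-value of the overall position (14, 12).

6

Pile A, S = {2, 4, 5, 7, 8}:
n :  0  1  2  3  4  5  6  7  8  9 10 11 12 13 14
G :  0  0  1  1  2  2  3  3  4  4  0  0  1  1  2
G_A(14) = 2.
Pile B, S = {1, 5, 6, 7, 8}:
G(0) = 0
G(1) = mex{0} = 1
G(2) = mex{1} = 0
G(3) = mex{0} = 1
G(4) = mex{1} = 0
G(5) = mex{0,0} = 1
G(6) = mex{1,1,0} = 2
G(7) = mex{2,0,1,0} = 3
G(8) = mex{3,1,0,1,0} = 2
G(9) = mex{2,0,1,0,1} = 3
G(10) = mex{3,1,0,1,0} = 2
G(11) = mex{2,2,1,0,1} = 3
G(12) = mex{3,3,2,1,0} = 4
G_B(12) = 4.
Combined Grundy value = 2 ⊕ 4 = 6.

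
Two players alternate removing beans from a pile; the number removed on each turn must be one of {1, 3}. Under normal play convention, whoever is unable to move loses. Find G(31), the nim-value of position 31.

1

n :  0  1  2  3  4  5  6  7  8  9 10 11 12 13 14 15 16 17 18 19 20 21 22 23 24 25 26 27 28 29 30 31
G :  0  1  0  1  0  1  0  1  0  1  0  1  0  1  0  1  0  1  0  1  0  1  0  1  0  1  0  1  0  1  0  1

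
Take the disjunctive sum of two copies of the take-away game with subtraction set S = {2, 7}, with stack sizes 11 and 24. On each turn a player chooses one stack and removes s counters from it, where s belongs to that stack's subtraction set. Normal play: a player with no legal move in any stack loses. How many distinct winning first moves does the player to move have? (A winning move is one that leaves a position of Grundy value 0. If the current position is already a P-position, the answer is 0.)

0

All stacks use S = {2, 7}:
G(0) = 0
G(1) = mex{} = 0
G(2) = mex{0} = 1
G(3) = mex{0} = 1
G(4) = mex{1} = 0
G(5) = mex{1} = 0
G(6) = mex{0} = 1
G(7) = mex{0,0} = 1
G(8) = mex{1,0} = 2
G(9) = mex{1,1} = 0
G(10) = mex{2,1} = 0
G(11) = mex{0,0} = 1
G(12) = mex{0,0} = 1
G(13) = mex{1,1} = 0
G(14) = mex{1,1} = 0
G(15) = mex{0,2} = 1
G(16) = mex{0,0} = 1
G(17) = mex{1,0} = 2
G(18) = mex{1,1} = 0
G(19) = mex{2,1} = 0
G(20) = mex{0,0} = 1
G(21) = mex{0,0} = 1
G(22) = mex{1,1} = 0
G(23) = mex{1,1} = 0
G(24) = mex{0,2} = 1
Stack A: G(11) = 1.
Stack B: G(24) = 1.
Combined Grundy value = 1 ⊕ 1 = 0.
A winning move leaves total XOR = 0, i.e. changes one component's Grundy value g to g ⊕ X where X is the current total.
Stack A: target g' = 1⊕0 = 1, but every legal move changes the Grundy value (mex property), so 0 moves.
Stack B: target g' = 1⊕0 = 1, but every legal move changes the Grundy value (mex property), so 0 moves.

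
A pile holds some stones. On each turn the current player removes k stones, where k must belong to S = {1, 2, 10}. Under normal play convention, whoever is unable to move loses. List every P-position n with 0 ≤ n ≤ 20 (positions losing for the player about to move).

n :  0  1  2  3  4  5  6  7  8  9 10 11 12 13 14 15 16 17 18 19 20
G :  0  1  2  0  1  2  0  1  2  0  1  2  0  1  2  0  1  2  0  1  2
P-positions are exactly the n with G(n) = 0.

0, 3, 6, 9, 12, 15, 18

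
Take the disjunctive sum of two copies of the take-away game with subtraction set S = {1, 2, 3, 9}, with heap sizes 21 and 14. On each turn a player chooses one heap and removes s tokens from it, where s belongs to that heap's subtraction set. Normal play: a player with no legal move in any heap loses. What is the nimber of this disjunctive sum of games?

3

All heaps use S = {1, 2, 3, 9}:
n :  0  1  2  3  4  5  6  7  8  9 10 11 12 13 14 15 16 17 18 19 20 21
G :  0  1  2  3  0  1  2  3  0  1  2  3  0  1  2  3  0  1  2  3  0  1
Heap A: G(21) = 1.
Heap B: G(14) = 2.
Combined Grundy value = 1 ⊕ 2 = 3.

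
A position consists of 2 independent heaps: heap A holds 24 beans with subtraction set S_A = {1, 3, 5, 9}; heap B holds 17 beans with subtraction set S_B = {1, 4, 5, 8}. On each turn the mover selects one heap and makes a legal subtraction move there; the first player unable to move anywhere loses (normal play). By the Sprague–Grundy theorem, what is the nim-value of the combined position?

Heap A, S = {1, 3, 5, 9}:
n :  0  1  2  3  4  5  6  7  8  9 10 11 12 13 14 15 16 17 18 19 20 21 22 23 24
G :  0  1  0  1  0  1  0  1  0  1  0  1  0  1  0  1  0  1  0  1  0  1  0  1  0
G_A(24) = 0.
Heap B, S = {1, 4, 5, 8}:
G(0) = 0
G(1) = mex{0} = 1
G(2) = mex{1} = 0
G(3) = mex{0} = 1
G(4) = mex{1,0} = 2
G(5) = mex{2,1,0} = 3
G(6) = mex{3,0,1} = 2
G(7) = mex{2,1,0} = 3
G(8) = mex{3,2,1,0} = 4
G(9) = mex{4,3,2,1} = 0
G(10) = mex{0,2,3,0} = 1
G(11) = mex{1,3,2,1} = 0
G(12) = mex{0,4,3,2} = 1
G(13) = mex{1,0,4,3} = 2
G(14) = mex{2,1,0,2} = 3
G(15) = mex{3,0,1,3} = 2
G(16) = mex{2,1,0,4} = 3
G(17) = mex{3,2,1,0} = 4
G_B(17) = 4.
Combined Grundy value = 0 ⊕ 4 = 4.

4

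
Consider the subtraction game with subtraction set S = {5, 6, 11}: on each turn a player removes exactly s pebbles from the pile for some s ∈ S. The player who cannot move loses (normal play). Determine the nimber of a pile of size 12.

2

G(0) = 0
G(1) = mex{} = 0
G(2) = mex{} = 0
G(3) = mex{} = 0
G(4) = mex{} = 0
G(5) = mex{0} = 1
G(6) = mex{0,0} = 1
G(7) = mex{0,0} = 1
G(8) = mex{0,0} = 1
G(9) = mex{0,0} = 1
G(10) = mex{1,0} = 2
G(11) = mex{1,1,0} = 2
G(12) = mex{1,1,0} = 2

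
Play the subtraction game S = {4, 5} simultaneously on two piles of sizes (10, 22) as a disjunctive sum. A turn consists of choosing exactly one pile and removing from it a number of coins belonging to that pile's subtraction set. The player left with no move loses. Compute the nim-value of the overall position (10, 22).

All piles use S = {4, 5}:
n :  0  1  2  3  4  5  6  7  8  9 10 11 12 13 14 15 16 17 18 19 20 21 22
G :  0  0  0  0  1  1  1  1  2  0  0  0  0  1  1  1  1  2  0  0  0  0  1
Pile A: G(10) = 0.
Pile B: G(22) = 1.
Combined Grundy value = 0 ⊕ 1 = 1.

1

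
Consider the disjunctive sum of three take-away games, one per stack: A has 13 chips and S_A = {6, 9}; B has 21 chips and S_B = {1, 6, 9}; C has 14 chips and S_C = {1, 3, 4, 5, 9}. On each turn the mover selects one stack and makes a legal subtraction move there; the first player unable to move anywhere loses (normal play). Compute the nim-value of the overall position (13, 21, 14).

2

Stack A, S = {6, 9}:
n :  0  1  2  3  4  5  6  7  8  9 10 11 12 13
G :  0  0  0  0  0  0  1  1  1  1  1  1  2  2
G_A(13) = 2.
Stack B, S = {1, 6, 9}:
n :  0  1  2  3  4  5  6  7  8  9 10 11 12 13 14 15 16 17 18 19 20 21
G :  0  1  0  1  0  1  2  0  1  2  3  2  0  1  0  1  2  0  1  0  1  2
G_B(21) = 2.
Stack C, S = {1, 3, 4, 5, 9}:
G(0) = 0
G(1) = mex{0} = 1
G(2) = mex{1} = 0
G(3) = mex{0,0} = 1
G(4) = mex{1,1,0} = 2
G(5) = mex{2,0,1,0} = 3
G(6) = mex{3,1,0,1} = 2
G(7) = mex{2,2,1,0} = 3
G(8) = mex{3,3,2,1} = 0
G(9) = mex{0,2,3,2,0} = 1
G(10) = mex{1,3,2,3,1} = 0
G(11) = mex{0,0,3,2,0} = 1
G(12) = mex{1,1,0,3,1} = 2
G(13) = mex{2,0,1,0,2} = 3
G(14) = mex{3,1,0,1,3} = 2
G_C(14) = 2.
Combined Grundy value = 2 ⊕ 2 ⊕ 2 = 2.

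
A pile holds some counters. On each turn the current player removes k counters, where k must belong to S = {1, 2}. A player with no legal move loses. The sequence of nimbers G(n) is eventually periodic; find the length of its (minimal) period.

3

n :  0  1  2  3  4  5  6  7  8  9 10 11 12 13 14
G :  0  1  2  0  1  2  0  1  2  0  1  2  0  1  2
G(n+3) = G(n) holds for n = 0,…,1 (a full window of length max(S) = 2), so the sequence is purely periodic with period 3.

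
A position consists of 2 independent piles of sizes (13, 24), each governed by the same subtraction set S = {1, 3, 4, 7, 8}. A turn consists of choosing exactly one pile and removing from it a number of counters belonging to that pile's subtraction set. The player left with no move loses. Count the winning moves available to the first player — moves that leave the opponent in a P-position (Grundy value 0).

0

All piles use S = {1, 3, 4, 7, 8}:
n :  0  1  2  3  4  5  6  7  8  9 10 11 12 13 14 15 16 17 18 19 20 21 22 23 24
G :  0  1  0  1  2  3  2  3  4  5  4  0  1  0  1  2  3  2  3  4  5  4  0  1  0
Pile A: G(13) = 0.
Pile B: G(24) = 0.
Combined Grundy value = 0 ⊕ 0 = 0.
A winning move leaves total XOR = 0, i.e. changes one component's Grundy value g to g ⊕ X where X is the current total.
Pile A: target g' = 0⊕0 = 0, but every legal move changes the Grundy value (mex property), so 0 moves.
Pile B: target g' = 0⊕0 = 0, but every legal move changes the Grundy value (mex property), so 0 moves.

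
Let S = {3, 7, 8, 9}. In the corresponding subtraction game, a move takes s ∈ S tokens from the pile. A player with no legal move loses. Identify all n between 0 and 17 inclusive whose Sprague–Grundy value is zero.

0, 1, 2, 6, 12, 16, 17

n :  0  1  2  3  4  5  6  7  8  9 10 11 12 13 14 15 16 17
G :  0  0  0  1  1  1  0  2  2  1  3  3  0  2  4  1  0  0
P-positions are exactly the n with G(n) = 0.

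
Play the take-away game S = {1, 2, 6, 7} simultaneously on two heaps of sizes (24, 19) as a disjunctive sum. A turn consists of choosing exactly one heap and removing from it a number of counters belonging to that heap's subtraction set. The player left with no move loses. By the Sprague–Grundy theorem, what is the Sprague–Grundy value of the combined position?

0

All heaps use S = {1, 2, 6, 7}:
G(0) = 0
G(1) = mex{0} = 1
G(2) = mex{1,0} = 2
G(3) = mex{2,1} = 0
G(4) = mex{0,2} = 1
G(5) = mex{1,0} = 2
G(6) = mex{2,1,0} = 3
G(7) = mex{3,2,1,0} = 4
G(8) = mex{4,3,2,1} = 0
G(9) = mex{0,4,0,2} = 1
G(10) = mex{1,0,1,0} = 2
G(11) = mex{2,1,2,1} = 0
G(12) = mex{0,2,3,2} = 1
G(13) = mex{1,0,4,3} = 2
G(14) = mex{2,1,0,4} = 3
G(15) = mex{3,2,1,0} = 4
G(16) = mex{4,3,2,1} = 0
G(17) = mex{0,4,0,2} = 1
G(18) = mex{1,0,1,0} = 2
G(19) = mex{2,1,2,1} = 0
G(20) = mex{0,2,3,2} = 1
G(21) = mex{1,0,4,3} = 2
G(22) = mex{2,1,0,4} = 3
G(23) = mex{3,2,1,0} = 4
G(24) = mex{4,3,2,1} = 0
Heap A: G(24) = 0.
Heap B: G(19) = 0.
Combined Grundy value = 0 ⊕ 0 = 0.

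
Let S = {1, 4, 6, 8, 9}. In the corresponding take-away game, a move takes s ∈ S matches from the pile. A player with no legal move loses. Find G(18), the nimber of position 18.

1

G(0) = 0
G(1) = mex{0} = 1
G(2) = mex{1} = 0
G(3) = mex{0} = 1
G(4) = mex{1,0} = 2
G(5) = mex{2,1} = 0
G(6) = mex{0,0,0} = 1
G(7) = mex{1,1,1} = 0
G(8) = mex{0,2,0,0} = 1
G(9) = mex{1,0,1,1,0} = 2
G(10) = mex{2,1,2,0,1} = 3
G(11) = mex{3,0,0,1,0} = 2
G(12) = mex{2,1,1,2,1} = 0
G(13) = mex{0,2,0,0,2} = 1
G(14) = mex{1,3,1,1,0} = 2
G(15) = mex{2,2,2,0,1} = 3
G(16) = mex{3,0,3,1,0} = 2
G(17) = mex{2,1,2,2,1} = 0
G(18) = mex{0,2,0,3,2} = 1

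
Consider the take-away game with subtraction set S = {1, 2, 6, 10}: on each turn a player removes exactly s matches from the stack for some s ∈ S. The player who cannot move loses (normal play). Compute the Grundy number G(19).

1

n :  0  1  2  3  4  5  6  7  8  9 10 11 12 13 14 15 16 17 18 19
G :  0  1  2  0  1  2  3  0  1  2  3  0  1  2  0  1  2  3  0  1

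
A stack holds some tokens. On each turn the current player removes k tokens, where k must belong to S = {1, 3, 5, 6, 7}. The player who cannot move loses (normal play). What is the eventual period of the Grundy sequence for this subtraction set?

12

n :  0  1  2  3  4  5  6  7  8  9 10 11 12 13 14 15 16 17 18 19 20 21 22 23 24 25
G :  0  1  0  1  0  1  2  3  2  3  2  3  0  1  0  1  0  1  2  3  2  3  2  3  0  1
G(n+12) = G(n) holds for n = 0,…,6 (a full window of length max(S) = 7), so the sequence is purely periodic with period 12.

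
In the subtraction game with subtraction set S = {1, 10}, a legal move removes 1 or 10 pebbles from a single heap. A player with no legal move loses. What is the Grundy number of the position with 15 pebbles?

n :  0  1  2  3  4  5  6  7  8  9 10 11 12 13 14 15
G :  0  1  0  1  0  1  0  1  0  1  2  0  1  0  1  0

0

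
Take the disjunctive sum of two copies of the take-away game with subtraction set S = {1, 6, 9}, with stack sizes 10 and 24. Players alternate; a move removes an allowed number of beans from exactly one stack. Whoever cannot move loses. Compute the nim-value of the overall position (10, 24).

3

All stacks use S = {1, 6, 9}:
n :  0  1  2  3  4  5  6  7  8  9 10 11 12 13 14 15 16 17 18 19 20 21 22 23 24
G :  0  1  0  1  0  1  2  0  1  2  3  2  0  1  0  1  2  0  1  0  1  2  0  1  0
Stack A: G(10) = 3.
Stack B: G(24) = 0.
Combined Grundy value = 3 ⊕ 0 = 3.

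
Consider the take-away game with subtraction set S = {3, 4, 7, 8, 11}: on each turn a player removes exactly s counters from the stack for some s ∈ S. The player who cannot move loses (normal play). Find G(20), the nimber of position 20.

2

G(0) = 0
G(1) = mex{} = 0
G(2) = mex{} = 0
G(3) = mex{0} = 1
G(4) = mex{0,0} = 1
G(5) = mex{0,0} = 1
G(6) = mex{1,0} = 2
G(7) = mex{1,1,0} = 2
G(8) = mex{1,1,0,0} = 2
G(9) = mex{2,1,0,0} = 3
G(10) = mex{2,2,1,0} = 3
G(11) = mex{2,2,1,1,0} = 3
G(12) = mex{3,2,1,1,0} = 4
G(13) = mex{3,3,2,1,0} = 4
G(14) = mex{3,3,2,2,1} = 0
G(15) = mex{4,3,2,2,1} = 0
G(16) = mex{4,4,3,2,1} = 0
G(17) = mex{0,4,3,3,2} = 1
G(18) = mex{0,0,3,3,2} = 1
G(19) = mex{0,0,4,3,2} = 1
G(20) = mex{1,0,4,4,3} = 2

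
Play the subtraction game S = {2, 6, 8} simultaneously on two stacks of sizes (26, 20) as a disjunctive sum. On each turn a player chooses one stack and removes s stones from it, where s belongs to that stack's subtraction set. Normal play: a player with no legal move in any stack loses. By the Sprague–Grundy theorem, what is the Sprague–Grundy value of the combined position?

3

All stacks use S = {2, 6, 8}:
G(0) = 0
G(1) = mex{} = 0
G(2) = mex{0} = 1
G(3) = mex{0} = 1
G(4) = mex{1} = 0
G(5) = mex{1} = 0
G(6) = mex{0,0} = 1
G(7) = mex{0,0} = 1
G(8) = mex{1,1,0} = 2
G(9) = mex{1,1,0} = 2
G(10) = mex{2,0,1} = 3
G(11) = mex{2,0,1} = 3
G(12) = mex{3,1,0} = 2
G(13) = mex{3,1,0} = 2
G(14) = mex{2,2,1} = 0
G(15) = mex{2,2,1} = 0
G(16) = mex{0,3,2} = 1
G(17) = mex{0,3,2} = 1
G(18) = mex{1,2,3} = 0
G(19) = mex{1,2,3} = 0
G(20) = mex{0,0,2} = 1
G(21) = mex{0,0,2} = 1
G(22) = mex{1,1,0} = 2
G(23) = mex{1,1,0} = 2
G(24) = mex{2,0,1} = 3
G(25) = mex{2,0,1} = 3
G(26) = mex{3,1,0} = 2
Stack A: G(26) = 2.
Stack B: G(20) = 1.
Combined Grundy value = 2 ⊕ 1 = 3.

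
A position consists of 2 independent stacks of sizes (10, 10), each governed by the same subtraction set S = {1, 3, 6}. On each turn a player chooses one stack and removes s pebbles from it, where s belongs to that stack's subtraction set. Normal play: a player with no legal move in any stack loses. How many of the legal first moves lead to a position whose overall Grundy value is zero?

All stacks use S = {1, 3, 6}:
n :  0  1  2  3  4  5  6  7  8  9 10
G :  0  1  0  1  0  1  2  3  2  0  1
Stack A: G(10) = 1.
Stack B: G(10) = 1.
Combined Grundy value = 1 ⊕ 1 = 0.
A winning move leaves total XOR = 0, i.e. changes one component's Grundy value g to g ⊕ X where X is the current total.
Stack A: target g' = 1⊕0 = 1, but every legal move changes the Grundy value (mex property), so 0 moves.
Stack B: target g' = 1⊕0 = 1, but every legal move changes the Grundy value (mex property), so 0 moves.

0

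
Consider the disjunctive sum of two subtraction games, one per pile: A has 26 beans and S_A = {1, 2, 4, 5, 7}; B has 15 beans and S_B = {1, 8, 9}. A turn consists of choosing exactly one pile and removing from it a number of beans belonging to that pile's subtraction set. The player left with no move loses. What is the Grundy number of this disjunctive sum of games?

Pile A, S = {1, 2, 4, 5, 7}:
G(0) = 0
G(1) = mex{0} = 1
G(2) = mex{1,0} = 2
G(3) = mex{2,1} = 0
G(4) = mex{0,2,0} = 1
G(5) = mex{1,0,1,0} = 2
G(6) = mex{2,1,2,1} = 0
G(7) = mex{0,2,0,2,0} = 1
G(8) = mex{1,0,1,0,1} = 2
G(9) = mex{2,1,2,1,2} = 0
G(10) = mex{0,2,0,2,0} = 1
G(11) = mex{1,0,1,0,1} = 2
G(12) = mex{2,1,2,1,2} = 0
G(13) = mex{0,2,0,2,0} = 1
G(14) = mex{1,0,1,0,1} = 2
G(15) = mex{2,1,2,1,2} = 0
G(16) = mex{0,2,0,2,0} = 1
G(17) = mex{1,0,1,0,1} = 2
G(18) = mex{2,1,2,1,2} = 0
G(19) = mex{0,2,0,2,0} = 1
G(20) = mex{1,0,1,0,1} = 2
G(21) = mex{2,1,2,1,2} = 0
G(22) = mex{0,2,0,2,0} = 1
G(23) = mex{1,0,1,0,1} = 2
G(24) = mex{2,1,2,1,2} = 0
G(25) = mex{0,2,0,2,0} = 1
G(26) = mex{1,0,1,0,1} = 2
G_A(26) = 2.
Pile B, S = {1, 8, 9}:
G(0) = 0
G(1) = mex{0} = 1
G(2) = mex{1} = 0
G(3) = mex{0} = 1
G(4) = mex{1} = 0
G(5) = mex{0} = 1
G(6) = mex{1} = 0
G(7) = mex{0} = 1
G(8) = mex{1,0} = 2
G(9) = mex{2,1,0} = 3
G(10) = mex{3,0,1} = 2
G(11) = mex{2,1,0} = 3
G(12) = mex{3,0,1} = 2
G(13) = mex{2,1,0} = 3
G(14) = mex{3,0,1} = 2
G(15) = mex{2,1,0} = 3
G_B(15) = 3.
Combined Grundy value = 2 ⊕ 3 = 1.

1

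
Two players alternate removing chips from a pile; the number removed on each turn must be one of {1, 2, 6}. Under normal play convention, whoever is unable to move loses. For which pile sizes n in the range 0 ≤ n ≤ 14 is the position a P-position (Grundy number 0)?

G(0) = 0
G(1) = mex{0} = 1
G(2) = mex{1,0} = 2
G(3) = mex{2,1} = 0
G(4) = mex{0,2} = 1
G(5) = mex{1,0} = 2
G(6) = mex{2,1,0} = 3
G(7) = mex{3,2,1} = 0
G(8) = mex{0,3,2} = 1
G(9) = mex{1,0,0} = 2
G(10) = mex{2,1,1} = 0
G(11) = mex{0,2,2} = 1
G(12) = mex{1,0,3} = 2
G(13) = mex{2,1,0} = 3
G(14) = mex{3,2,1} = 0
P-positions are exactly the n with G(n) = 0.

0, 3, 7, 10, 14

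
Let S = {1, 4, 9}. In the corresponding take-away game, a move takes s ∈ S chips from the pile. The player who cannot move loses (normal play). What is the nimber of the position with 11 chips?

n :  0  1  2  3  4  5  6  7  8  9 10 11
G :  0  1  0  1  2  0  1  0  1  2  0  1

1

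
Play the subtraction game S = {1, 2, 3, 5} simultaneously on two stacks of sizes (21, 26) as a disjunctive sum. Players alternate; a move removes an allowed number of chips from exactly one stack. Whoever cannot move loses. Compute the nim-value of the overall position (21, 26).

3

All stacks use S = {1, 2, 3, 5}:
n :  0  1  2  3  4  5  6  7  8  9 10 11 12 13 14 15 16 17 18 19 20 21 22 23 24 25 26
G :  0  1  2  3  0  1  2  3  0  1  2  3  0  1  2  3  0  1  2  3  0  1  2  3  0  1  2
Stack A: G(21) = 1.
Stack B: G(26) = 2.
Combined Grundy value = 1 ⊕ 2 = 3.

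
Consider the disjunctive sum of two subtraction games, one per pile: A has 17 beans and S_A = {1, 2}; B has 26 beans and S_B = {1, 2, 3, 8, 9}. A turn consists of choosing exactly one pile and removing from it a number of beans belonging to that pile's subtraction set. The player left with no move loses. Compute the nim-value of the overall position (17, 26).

0

Pile A, S = {1, 2}:
G(0) = 0
G(1) = mex{0} = 1
G(2) = mex{1,0} = 2
G(3) = mex{2,1} = 0
G(4) = mex{0,2} = 1
G(5) = mex{1,0} = 2
G(6) = mex{2,1} = 0
G(7) = mex{0,2} = 1
G(8) = mex{1,0} = 2
G(9) = mex{2,1} = 0
G(10) = mex{0,2} = 1
G(11) = mex{1,0} = 2
G(12) = mex{2,1} = 0
G(13) = mex{0,2} = 1
G(14) = mex{1,0} = 2
G(15) = mex{2,1} = 0
G(16) = mex{0,2} = 1
G(17) = mex{1,0} = 2
G_A(17) = 2.
Pile B, S = {1, 2, 3, 8, 9}:
n :  0  1  2  3  4  5  6  7  8  9 10 11 12 13 14 15 16 17 18 19 20 21 22 23 24 25 26
G :  0  1  2  3  0  1  2  3  4  5  0  1  2  3  0  1  2  3  4  5  0  1  2  3  0  1  2
G_B(26) = 2.
Combined Grundy value = 2 ⊕ 2 = 0.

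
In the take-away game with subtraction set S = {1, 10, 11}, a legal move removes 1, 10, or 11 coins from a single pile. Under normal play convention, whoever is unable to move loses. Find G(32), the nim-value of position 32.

2

n :  0  1  2  3  4  5  6  7  8  9 10 11 12 13 14 15 16 17 18 19 20 21 22 23 24 25 26 27 28 29 30 31 32
G :  0  1  0  1  0  1  0  1  0  1  2  3  2  3  2  3  2  3  2  3  0  1  0  1  0  1  0  1  0  1  2  3  2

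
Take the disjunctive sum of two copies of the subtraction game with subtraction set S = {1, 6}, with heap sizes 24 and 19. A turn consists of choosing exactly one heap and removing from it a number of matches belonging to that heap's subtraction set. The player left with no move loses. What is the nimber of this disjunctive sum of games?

All heaps use S = {1, 6}:
G(0) = 0
G(1) = mex{0} = 1
G(2) = mex{1} = 0
G(3) = mex{0} = 1
G(4) = mex{1} = 0
G(5) = mex{0} = 1
G(6) = mex{1,0} = 2
G(7) = mex{2,1} = 0
G(8) = mex{0,0} = 1
G(9) = mex{1,1} = 0
G(10) = mex{0,0} = 1
G(11) = mex{1,1} = 0
G(12) = mex{0,2} = 1
G(13) = mex{1,0} = 2
G(14) = mex{2,1} = 0
G(15) = mex{0,0} = 1
G(16) = mex{1,1} = 0
G(17) = mex{0,0} = 1
G(18) = mex{1,1} = 0
G(19) = mex{0,2} = 1
G(20) = mex{1,0} = 2
G(21) = mex{2,1} = 0
G(22) = mex{0,0} = 1
G(23) = mex{1,1} = 0
G(24) = mex{0,0} = 1
Heap A: G(24) = 1.
Heap B: G(19) = 1.
Combined Grundy value = 1 ⊕ 1 = 0.

0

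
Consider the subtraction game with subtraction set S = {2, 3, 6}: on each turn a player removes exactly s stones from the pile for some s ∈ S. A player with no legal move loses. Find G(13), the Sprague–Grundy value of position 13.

2

G(0) = 0
G(1) = mex{} = 0
G(2) = mex{0} = 1
G(3) = mex{0,0} = 1
G(4) = mex{1,0} = 2
G(5) = mex{1,1} = 0
G(6) = mex{2,1,0} = 3
G(7) = mex{0,2,0} = 1
G(8) = mex{3,0,1} = 2
G(9) = mex{1,3,1} = 0
G(10) = mex{2,1,2} = 0
G(11) = mex{0,2,0} = 1
G(12) = mex{0,0,3} = 1
G(13) = mex{1,0,1} = 2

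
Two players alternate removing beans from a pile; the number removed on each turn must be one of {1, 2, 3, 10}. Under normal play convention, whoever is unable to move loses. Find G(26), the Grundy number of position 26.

G(0) = 0
G(1) = mex{0} = 1
G(2) = mex{1,0} = 2
G(3) = mex{2,1,0} = 3
G(4) = mex{3,2,1} = 0
G(5) = mex{0,3,2} = 1
G(6) = mex{1,0,3} = 2
G(7) = mex{2,1,0} = 3
G(8) = mex{3,2,1} = 0
G(9) = mex{0,3,2} = 1
G(10) = mex{1,0,3,0} = 2
G(11) = mex{2,1,0,1} = 3
G(12) = mex{3,2,1,2} = 0
G(13) = mex{0,3,2,3} = 1
G(14) = mex{1,0,3,0} = 2
G(15) = mex{2,1,0,1} = 3
G(16) = mex{3,2,1,2} = 0
G(17) = mex{0,3,2,3} = 1
G(18) = mex{1,0,3,0} = 2
G(19) = mex{2,1,0,1} = 3
G(20) = mex{3,2,1,2} = 0
G(21) = mex{0,3,2,3} = 1
G(22) = mex{1,0,3,0} = 2
G(23) = mex{2,1,0,1} = 3
G(24) = mex{3,2,1,2} = 0
G(25) = mex{0,3,2,3} = 1
G(26) = mex{1,0,3,0} = 2

2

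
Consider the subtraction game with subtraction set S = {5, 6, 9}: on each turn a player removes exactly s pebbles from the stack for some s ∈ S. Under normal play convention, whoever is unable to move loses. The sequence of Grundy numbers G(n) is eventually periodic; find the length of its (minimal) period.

n :  0  1  2  3  4  5  6  7  8  9 10 11 12 13 14 15 16 17 18 19 20 21 22 23 24 25 26 27 28 29
G :  0  0  0  0  0  1  1  1  1  1  2  2  2  2  0  0  0  0  0  1  1  1  1  1  2  2  2  2  0  0
G(n+14) = G(n) holds for n = 0,…,8 (a full window of length max(S) = 9), so the sequence is purely periodic with period 14.

14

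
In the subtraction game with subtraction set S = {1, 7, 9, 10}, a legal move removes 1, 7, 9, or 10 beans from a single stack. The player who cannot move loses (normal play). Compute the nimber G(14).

2

n :  0  1  2  3  4  5  6  7  8  9 10 11 12 13 14
G :  0  1  0  1  0  1  0  1  0  1  2  3  2  3  2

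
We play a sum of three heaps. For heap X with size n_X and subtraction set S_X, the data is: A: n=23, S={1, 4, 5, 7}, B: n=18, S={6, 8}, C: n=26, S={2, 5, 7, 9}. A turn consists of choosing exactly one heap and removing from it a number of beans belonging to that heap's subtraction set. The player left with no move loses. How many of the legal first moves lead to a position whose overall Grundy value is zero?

3

Heap A, S = {1, 4, 5, 7}:
G(0) = 0
G(1) = mex{0} = 1
G(2) = mex{1} = 0
G(3) = mex{0} = 1
G(4) = mex{1,0} = 2
G(5) = mex{2,1,0} = 3
G(6) = mex{3,0,1} = 2
G(7) = mex{2,1,0,0} = 3
G(8) = mex{3,2,1,1} = 0
G(9) = mex{0,3,2,0} = 1
G(10) = mex{1,2,3,1} = 0
G(11) = mex{0,3,2,2} = 1
G(12) = mex{1,0,3,3} = 2
G(13) = mex{2,1,0,2} = 3
G(14) = mex{3,0,1,3} = 2
G(15) = mex{2,1,0,0} = 3
G(16) = mex{3,2,1,1} = 0
G(17) = mex{0,3,2,0} = 1
G(18) = mex{1,2,3,1} = 0
G(19) = mex{0,3,2,2} = 1
G(20) = mex{1,0,3,3} = 2
G(21) = mex{2,1,0,2} = 3
G(22) = mex{3,0,1,3} = 2
G(23) = mex{2,1,0,0} = 3
G_A(23) = 3.
Heap B, S = {6, 8}:
G(0) = 0
G(1) = mex{} = 0
G(2) = mex{} = 0
G(3) = mex{} = 0
G(4) = mex{} = 0
G(5) = mex{} = 0
G(6) = mex{0} = 1
G(7) = mex{0} = 1
G(8) = mex{0,0} = 1
G(9) = mex{0,0} = 1
G(10) = mex{0,0} = 1
G(11) = mex{0,0} = 1
G(12) = mex{1,0} = 2
G(13) = mex{1,0} = 2
G(14) = mex{1,1} = 0
G(15) = mex{1,1} = 0
G(16) = mex{1,1} = 0
G(17) = mex{1,1} = 0
G(18) = mex{2,1} = 0
G_B(18) = 0.
Heap C, S = {2, 5, 7, 9}:
n :  0  1  2  3  4  5  6  7  8  9 10 11 12 13 14 15 16 17 18 19 20 21 22 23 24 25 26
G :  0  0  1  1  0  2  1  3  2  2  3  3  0  4  1  0  0  1  1  2  2  3  3  2  4  3  0
G_C(26) = 0.
Combined Grundy value = 3 ⊕ 0 ⊕ 0 = 3.
A winning move leaves total XOR = 0, i.e. changes one component's Grundy value g to g ⊕ X where X is the current total.
Heap A: need g' = 3⊕3 = 0. Options: 23−1→G=2, 23−4→G=1, 23−5→G=0, 23−7→G=0. Hits: 2.
Heap B: need g' = 0⊕3 = 3. Options: 18−6→G=2, 18−8→G=1. Hits: 0.
Heap C: need g' = 0⊕3 = 3. Options: 26−2→G=4, 26−5→G=3, 26−7→G=2, 26−9→G=1. Hits: 1.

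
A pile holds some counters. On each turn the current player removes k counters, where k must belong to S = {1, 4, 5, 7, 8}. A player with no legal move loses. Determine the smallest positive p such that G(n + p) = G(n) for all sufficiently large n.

G(0) = 0
G(1) = mex{0} = 1
G(2) = mex{1} = 0
G(3) = mex{0} = 1
G(4) = mex{1,0} = 2
G(5) = mex{2,1,0} = 3
G(6) = mex{3,0,1} = 2
G(7) = mex{2,1,0,0} = 3
G(8) = mex{3,2,1,1,0} = 4
G(9) = mex{4,3,2,0,1} = 5
G(10) = mex{5,2,3,1,0} = 4
G(11) = mex{4,3,2,2,1} = 0
G(12) = mex{0,4,3,3,2} = 1
G(13) = mex{1,5,4,2,3} = 0
G(14) = mex{0,4,5,3,2} = 1
G(15) = mex{1,0,4,4,3} = 2
G(16) = mex{2,1,0,5,4} = 3
G(17) = mex{3,0,1,4,5} = 2
G(18) = mex{2,1,0,0,4} = 3
G(19) = mex{3,2,1,1,0} = 4
G(20) = mex{4,3,2,0,1} = 5
G(21) = mex{5,2,3,1,0} = 4
G(22) = mex{4,3,2,2,1} = 0
G(23) = mex{0,4,3,3,2} = 1
G(n+11) = G(n) holds for n = 0,…,7 (a full window of length max(S) = 8), so the sequence is purely periodic with period 11.

11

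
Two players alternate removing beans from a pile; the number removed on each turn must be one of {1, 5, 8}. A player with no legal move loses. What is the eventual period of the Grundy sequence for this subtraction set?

13

G(0) = 0
G(1) = mex{0} = 1
G(2) = mex{1} = 0
G(3) = mex{0} = 1
G(4) = mex{1} = 0
G(5) = mex{0,0} = 1
G(6) = mex{1,1} = 0
G(7) = mex{0,0} = 1
G(8) = mex{1,1,0} = 2
G(9) = mex{2,0,1} = 3
G(10) = mex{3,1,0} = 2
G(11) = mex{2,0,1} = 3
G(12) = mex{3,1,0} = 2
G(13) = mex{2,2,1} = 0
G(14) = mex{0,3,0} = 1
G(15) = mex{1,2,1} = 0
G(16) = mex{0,3,2} = 1
G(17) = mex{1,2,3} = 0
G(18) = mex{0,0,2} = 1
G(19) = mex{1,1,3} = 0
G(20) = mex{0,0,2} = 1
G(21) = mex{1,1,0} = 2
G(22) = mex{2,0,1} = 3
G(23) = mex{3,1,0} = 2
G(24) = mex{2,0,1} = 3
G(25) = mex{3,1,0} = 2
G(26) = mex{2,2,1} = 0
G(27) = mex{0,3,0} = 1
G(n+13) = G(n) holds for n = 0,…,7 (a full window of length max(S) = 8), so the sequence is purely periodic with period 13.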